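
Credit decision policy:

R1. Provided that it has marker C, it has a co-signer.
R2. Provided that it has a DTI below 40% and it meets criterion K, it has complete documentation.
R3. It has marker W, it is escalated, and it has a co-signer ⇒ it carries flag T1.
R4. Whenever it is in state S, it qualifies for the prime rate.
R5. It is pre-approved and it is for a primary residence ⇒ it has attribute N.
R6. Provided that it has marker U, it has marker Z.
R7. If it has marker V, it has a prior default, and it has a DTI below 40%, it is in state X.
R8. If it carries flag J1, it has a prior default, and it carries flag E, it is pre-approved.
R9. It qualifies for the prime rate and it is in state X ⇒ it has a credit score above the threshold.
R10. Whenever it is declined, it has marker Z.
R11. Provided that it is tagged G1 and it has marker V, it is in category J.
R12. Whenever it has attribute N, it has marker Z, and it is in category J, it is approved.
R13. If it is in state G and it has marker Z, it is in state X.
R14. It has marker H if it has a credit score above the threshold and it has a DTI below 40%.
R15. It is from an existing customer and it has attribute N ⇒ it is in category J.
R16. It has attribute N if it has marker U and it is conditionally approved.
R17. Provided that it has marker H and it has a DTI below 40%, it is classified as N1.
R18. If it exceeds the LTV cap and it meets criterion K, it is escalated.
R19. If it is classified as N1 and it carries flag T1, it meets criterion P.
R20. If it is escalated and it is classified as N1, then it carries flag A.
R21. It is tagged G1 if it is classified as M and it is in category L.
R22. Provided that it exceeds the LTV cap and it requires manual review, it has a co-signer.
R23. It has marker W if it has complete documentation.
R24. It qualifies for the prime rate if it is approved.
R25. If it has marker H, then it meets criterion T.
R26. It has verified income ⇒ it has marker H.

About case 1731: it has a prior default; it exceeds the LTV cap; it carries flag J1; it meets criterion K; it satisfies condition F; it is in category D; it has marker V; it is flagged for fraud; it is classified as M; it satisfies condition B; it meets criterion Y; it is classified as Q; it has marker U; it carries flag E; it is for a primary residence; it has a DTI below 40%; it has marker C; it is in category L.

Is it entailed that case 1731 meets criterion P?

Yes

By R1 (it has marker C): it has a co-signer.
By R2 (it has a DTI below 40%, it meets criterion K): it has complete documentation.
By R6 (it has marker U): it has marker Z.
By R7 (it has marker V, it has a prior default, it has a DTI below 40%): it is in state X.
By R8 (it carries flag J1, it has a prior default, it carries flag E): it is pre-approved.
By R18 (it exceeds the LTV cap, it meets criterion K): it is escalated.
By R21 (it is classified as M, it is in category L): it is tagged G1.
By R23 (it has complete documentation): it has marker W.
By R3 (it has marker W, it is escalated, it has a co-signer): it carries flag T1.
By R5 (it is pre-approved, it is for a primary residence): it has attribute N.
By R11 (it is tagged G1, it has marker V): it is in category J.
By R12 (it has attribute N, it has marker Z, it is in category J): it is approved.
By R24 (it is approved): it qualifies for the prime rate.
By R9 (it qualifies for the prime rate, it is in state X): it has a credit score above the threshold.
By R14 (it has a credit score above the threshold, it has a DTI below 40%): it has marker H.
By R17 (it has marker H, it has a DTI below 40%): it is classified as N1.
By R19 (it is classified as N1, it carries flag T1): it meets criterion P.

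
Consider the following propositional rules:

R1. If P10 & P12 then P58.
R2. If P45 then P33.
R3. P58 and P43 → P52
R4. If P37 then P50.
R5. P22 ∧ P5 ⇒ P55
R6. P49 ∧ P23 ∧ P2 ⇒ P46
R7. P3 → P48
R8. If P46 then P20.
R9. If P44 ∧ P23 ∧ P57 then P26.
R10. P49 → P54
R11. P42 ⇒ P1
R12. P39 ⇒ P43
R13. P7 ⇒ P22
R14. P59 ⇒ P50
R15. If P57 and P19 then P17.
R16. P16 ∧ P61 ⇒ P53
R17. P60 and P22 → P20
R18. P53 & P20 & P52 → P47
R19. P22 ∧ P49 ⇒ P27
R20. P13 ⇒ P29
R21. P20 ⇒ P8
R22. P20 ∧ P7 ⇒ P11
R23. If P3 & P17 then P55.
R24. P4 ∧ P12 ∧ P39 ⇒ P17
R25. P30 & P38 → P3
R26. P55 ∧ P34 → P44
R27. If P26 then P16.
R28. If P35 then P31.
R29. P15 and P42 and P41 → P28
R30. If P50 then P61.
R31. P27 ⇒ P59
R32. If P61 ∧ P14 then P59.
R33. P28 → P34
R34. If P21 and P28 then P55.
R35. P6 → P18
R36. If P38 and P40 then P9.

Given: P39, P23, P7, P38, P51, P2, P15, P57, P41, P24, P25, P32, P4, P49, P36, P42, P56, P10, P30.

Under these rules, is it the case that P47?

No

Forward chaining from the given facts derives: P46, P20, P54, P1, P43, P22, P27, P8, P11, P3, P28, P59, P34, P48, P50, P61.
The only rule concluding P47 is R18, which needs P53; that is never established.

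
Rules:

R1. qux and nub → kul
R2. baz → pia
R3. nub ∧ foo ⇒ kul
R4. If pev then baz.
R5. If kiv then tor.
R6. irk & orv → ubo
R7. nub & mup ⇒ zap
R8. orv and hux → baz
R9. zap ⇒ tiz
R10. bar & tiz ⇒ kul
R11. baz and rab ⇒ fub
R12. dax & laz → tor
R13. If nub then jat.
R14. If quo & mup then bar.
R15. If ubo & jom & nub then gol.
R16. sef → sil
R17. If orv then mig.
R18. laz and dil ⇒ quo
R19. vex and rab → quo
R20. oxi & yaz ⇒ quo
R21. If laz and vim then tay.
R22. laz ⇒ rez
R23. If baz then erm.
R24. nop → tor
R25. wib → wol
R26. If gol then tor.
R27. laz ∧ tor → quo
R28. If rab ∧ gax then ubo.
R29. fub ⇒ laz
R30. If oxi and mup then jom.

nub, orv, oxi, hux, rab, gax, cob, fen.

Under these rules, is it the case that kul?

No

Forward chaining from the given facts derives: baz, fub, jat, mig, erm, ubo, laz, pia, rez.
Rules concluding kul: R1 needs qux; R3 needs foo; R10 needs bar — none of these are established.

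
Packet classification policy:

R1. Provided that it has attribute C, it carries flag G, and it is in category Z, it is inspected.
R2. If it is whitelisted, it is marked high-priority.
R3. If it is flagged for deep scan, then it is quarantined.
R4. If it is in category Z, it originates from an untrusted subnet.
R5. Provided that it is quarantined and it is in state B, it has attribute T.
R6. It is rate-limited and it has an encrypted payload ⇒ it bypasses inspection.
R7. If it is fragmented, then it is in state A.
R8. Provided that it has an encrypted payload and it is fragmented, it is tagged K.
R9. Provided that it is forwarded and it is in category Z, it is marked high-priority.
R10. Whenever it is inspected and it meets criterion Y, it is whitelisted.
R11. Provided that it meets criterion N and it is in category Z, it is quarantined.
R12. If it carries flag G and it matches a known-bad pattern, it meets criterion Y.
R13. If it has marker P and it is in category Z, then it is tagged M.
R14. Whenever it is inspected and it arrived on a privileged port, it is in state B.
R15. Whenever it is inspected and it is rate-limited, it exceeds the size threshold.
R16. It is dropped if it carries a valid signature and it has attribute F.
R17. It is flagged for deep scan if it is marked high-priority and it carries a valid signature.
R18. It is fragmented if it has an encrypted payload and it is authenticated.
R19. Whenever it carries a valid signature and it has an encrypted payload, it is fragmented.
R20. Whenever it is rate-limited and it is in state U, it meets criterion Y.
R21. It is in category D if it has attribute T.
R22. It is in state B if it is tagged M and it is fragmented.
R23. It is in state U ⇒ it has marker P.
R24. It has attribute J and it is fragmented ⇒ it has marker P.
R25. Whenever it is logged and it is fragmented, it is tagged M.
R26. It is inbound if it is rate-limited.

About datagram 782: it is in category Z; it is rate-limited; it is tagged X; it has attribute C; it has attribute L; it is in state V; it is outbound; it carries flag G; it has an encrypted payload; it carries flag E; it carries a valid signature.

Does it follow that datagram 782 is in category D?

Forward chaining from the given facts derives: is inspected, originates from an untrusted subnet, bypasses inspection, exceeds the size threshold, is fragmented, is inbound, is in state A, is tagged K.
The only rule concluding "it is in category D" is R21, which needs "it has attribute T"; that is never established.

No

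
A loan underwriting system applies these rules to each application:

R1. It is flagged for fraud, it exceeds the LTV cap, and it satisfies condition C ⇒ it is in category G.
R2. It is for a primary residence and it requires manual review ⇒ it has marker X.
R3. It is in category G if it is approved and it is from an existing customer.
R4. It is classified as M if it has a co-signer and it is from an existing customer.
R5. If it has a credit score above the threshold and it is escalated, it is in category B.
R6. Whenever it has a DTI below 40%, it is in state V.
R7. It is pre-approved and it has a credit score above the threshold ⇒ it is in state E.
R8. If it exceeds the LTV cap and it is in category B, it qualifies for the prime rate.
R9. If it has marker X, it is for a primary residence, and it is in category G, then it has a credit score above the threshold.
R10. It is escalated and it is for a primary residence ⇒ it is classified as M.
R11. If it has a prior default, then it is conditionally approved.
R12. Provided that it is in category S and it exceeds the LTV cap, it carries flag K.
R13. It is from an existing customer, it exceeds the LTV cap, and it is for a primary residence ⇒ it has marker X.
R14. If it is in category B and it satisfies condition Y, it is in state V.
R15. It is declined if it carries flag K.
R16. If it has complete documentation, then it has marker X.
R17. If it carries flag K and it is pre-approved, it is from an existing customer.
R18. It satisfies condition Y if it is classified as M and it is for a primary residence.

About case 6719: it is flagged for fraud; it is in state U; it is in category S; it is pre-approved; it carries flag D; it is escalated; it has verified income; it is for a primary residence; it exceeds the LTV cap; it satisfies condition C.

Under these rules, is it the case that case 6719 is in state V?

Yes

By R1 (it is flagged for fraud, it exceeds the LTV cap, it satisfies condition C): it is in category G.
By R10 (it is escalated, it is for a primary residence): it is classified as M.
By R12 (it is in category S, it exceeds the LTV cap): it carries flag K.
By R17 (it carries flag K, it is pre-approved): it is from an existing customer.
By R18 (it is classified as M, it is for a primary residence): it satisfies condition Y.
By R13 (it is from an existing customer, it exceeds the LTV cap, it is for a primary residence): it has marker X.
By R9 (it has marker X, it is for a primary residence, it is in category G): it has a credit score above the threshold.
By R5 (it has a credit score above the threshold, it is escalated): it is in category B.
By R14 (it is in category B, it satisfies condition Y): it is in state V.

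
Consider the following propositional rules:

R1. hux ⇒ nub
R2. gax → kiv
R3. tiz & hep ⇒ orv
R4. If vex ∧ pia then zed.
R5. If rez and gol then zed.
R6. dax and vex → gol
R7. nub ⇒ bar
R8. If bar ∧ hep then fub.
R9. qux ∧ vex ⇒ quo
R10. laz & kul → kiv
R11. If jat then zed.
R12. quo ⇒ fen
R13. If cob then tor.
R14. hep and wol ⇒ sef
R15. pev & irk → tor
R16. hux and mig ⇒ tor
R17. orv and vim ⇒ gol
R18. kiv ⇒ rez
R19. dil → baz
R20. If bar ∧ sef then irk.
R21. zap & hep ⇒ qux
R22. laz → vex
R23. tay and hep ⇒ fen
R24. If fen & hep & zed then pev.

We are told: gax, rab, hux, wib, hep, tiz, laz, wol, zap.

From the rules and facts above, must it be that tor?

Forward chaining from the given facts derives: nub, kiv, orv, bar, fub, sef, rez, irk, qux, vex, quo, fen.
Rules concluding tor: R13 needs cob; R15 needs pev; R16 needs mig — none of these are established.

No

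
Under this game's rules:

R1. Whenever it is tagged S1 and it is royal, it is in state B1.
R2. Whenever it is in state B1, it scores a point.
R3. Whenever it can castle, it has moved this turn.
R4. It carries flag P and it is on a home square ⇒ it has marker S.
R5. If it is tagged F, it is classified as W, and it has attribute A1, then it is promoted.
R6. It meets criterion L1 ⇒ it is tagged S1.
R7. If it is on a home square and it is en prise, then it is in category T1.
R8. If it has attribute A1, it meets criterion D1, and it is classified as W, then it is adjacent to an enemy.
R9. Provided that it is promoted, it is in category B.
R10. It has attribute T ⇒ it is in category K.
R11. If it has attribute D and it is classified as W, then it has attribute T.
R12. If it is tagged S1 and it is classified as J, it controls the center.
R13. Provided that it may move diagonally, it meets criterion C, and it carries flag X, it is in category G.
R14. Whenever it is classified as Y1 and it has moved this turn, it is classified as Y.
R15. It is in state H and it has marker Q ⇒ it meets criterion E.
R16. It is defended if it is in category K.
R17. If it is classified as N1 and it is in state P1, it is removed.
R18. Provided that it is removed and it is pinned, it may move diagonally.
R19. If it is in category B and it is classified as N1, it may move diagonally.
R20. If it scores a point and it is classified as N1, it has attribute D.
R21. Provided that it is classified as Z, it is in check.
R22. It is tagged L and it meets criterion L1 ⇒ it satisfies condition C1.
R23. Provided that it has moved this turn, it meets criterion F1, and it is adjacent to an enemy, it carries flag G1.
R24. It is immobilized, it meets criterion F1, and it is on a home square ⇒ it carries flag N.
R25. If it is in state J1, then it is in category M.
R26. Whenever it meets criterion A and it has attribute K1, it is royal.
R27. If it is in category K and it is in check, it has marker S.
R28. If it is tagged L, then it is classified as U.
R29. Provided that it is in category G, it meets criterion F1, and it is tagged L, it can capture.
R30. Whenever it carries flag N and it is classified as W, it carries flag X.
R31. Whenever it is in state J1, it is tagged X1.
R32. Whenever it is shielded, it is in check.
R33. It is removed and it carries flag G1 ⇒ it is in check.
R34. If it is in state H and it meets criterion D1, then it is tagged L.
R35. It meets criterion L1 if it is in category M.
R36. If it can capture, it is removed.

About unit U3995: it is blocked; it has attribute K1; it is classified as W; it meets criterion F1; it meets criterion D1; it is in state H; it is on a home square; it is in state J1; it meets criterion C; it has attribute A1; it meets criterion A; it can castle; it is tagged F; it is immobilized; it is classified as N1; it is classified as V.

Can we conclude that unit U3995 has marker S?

Yes

By R3 (it can castle): it has moved this turn.
By R5 (it is tagged F, it is classified as W, it has attribute A1): it is promoted.
By R8 (it has attribute A1, it meets criterion D1, it is classified as W): it is adjacent to an enemy.
By R9 (it is promoted): it is in category B.
By R19 (it is in category B, it is classified as N1): it may move diagonally.
By R23 (it has moved this turn, it meets criterion F1, it is adjacent to an enemy): it carries flag G1.
By R24 (it is immobilized, it meets criterion F1, it is on a home square): it carries flag N.
By R25 (it is in state J1): it is in category M.
By R26 (it meets criterion A, it has attribute K1): it is royal.
By R30 (it carries flag N, it is classified as W): it carries flag X.
By R34 (it is in state H, it meets criterion D1): it is tagged L.
By R35 (it is in category M): it meets criterion L1.
By R6 (it meets criterion L1): it is tagged S1.
By R13 (it may move diagonally, it meets criterion C, it carries flag X): it is in category G.
By R29 (it is in category G, it meets criterion F1, it is tagged L): it can capture.
By R36 (it can capture): it is removed.
By R1 (it is tagged S1, it is royal): it is in state B1.
By R2 (it is in state B1): it scores a point.
By R20 (it scores a point, it is classified as N1): it has attribute D.
By R33 (it is removed, it carries flag G1): it is in check.
By R11 (it has attribute D, it is classified as W): it has attribute T.
By R10 (it has attribute T): it is in category K.
By R27 (it is in category K, it is in check): it has marker S.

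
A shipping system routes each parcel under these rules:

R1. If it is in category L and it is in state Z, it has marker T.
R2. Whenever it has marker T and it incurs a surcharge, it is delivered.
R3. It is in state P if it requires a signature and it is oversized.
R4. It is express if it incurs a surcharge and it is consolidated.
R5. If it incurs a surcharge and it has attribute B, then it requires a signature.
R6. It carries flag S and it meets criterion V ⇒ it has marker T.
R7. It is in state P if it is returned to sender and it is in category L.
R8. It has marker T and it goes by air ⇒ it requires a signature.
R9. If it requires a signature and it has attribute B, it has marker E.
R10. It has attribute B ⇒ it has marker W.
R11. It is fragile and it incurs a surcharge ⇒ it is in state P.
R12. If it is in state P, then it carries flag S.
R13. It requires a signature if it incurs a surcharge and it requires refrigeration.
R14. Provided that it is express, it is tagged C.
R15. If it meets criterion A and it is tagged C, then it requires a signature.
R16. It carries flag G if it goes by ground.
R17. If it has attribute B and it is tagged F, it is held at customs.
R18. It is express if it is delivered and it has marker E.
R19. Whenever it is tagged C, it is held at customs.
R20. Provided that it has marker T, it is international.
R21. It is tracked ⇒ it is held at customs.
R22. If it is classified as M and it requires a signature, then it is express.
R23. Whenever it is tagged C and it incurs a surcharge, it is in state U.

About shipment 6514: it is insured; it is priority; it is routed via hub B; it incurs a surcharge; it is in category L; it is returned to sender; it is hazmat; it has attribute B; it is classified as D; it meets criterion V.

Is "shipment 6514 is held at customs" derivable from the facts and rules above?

By R5 (it incurs a surcharge, it has attribute B): it requires a signature.
By R7 (it is returned to sender, it is in category L): it is in state P.
By R9 (it requires a signature, it has attribute B): it has marker E.
By R12 (it is in state P): it carries flag S.
By R6 (it carries flag S, it meets criterion V): it has marker T.
By R2 (it has marker T, it incurs a surcharge): it is delivered.
By R18 (it is delivered, it has marker E): it is express.
By R14 (it is express): it is tagged C.
By R19 (it is tagged C): it is held at customs.

Yes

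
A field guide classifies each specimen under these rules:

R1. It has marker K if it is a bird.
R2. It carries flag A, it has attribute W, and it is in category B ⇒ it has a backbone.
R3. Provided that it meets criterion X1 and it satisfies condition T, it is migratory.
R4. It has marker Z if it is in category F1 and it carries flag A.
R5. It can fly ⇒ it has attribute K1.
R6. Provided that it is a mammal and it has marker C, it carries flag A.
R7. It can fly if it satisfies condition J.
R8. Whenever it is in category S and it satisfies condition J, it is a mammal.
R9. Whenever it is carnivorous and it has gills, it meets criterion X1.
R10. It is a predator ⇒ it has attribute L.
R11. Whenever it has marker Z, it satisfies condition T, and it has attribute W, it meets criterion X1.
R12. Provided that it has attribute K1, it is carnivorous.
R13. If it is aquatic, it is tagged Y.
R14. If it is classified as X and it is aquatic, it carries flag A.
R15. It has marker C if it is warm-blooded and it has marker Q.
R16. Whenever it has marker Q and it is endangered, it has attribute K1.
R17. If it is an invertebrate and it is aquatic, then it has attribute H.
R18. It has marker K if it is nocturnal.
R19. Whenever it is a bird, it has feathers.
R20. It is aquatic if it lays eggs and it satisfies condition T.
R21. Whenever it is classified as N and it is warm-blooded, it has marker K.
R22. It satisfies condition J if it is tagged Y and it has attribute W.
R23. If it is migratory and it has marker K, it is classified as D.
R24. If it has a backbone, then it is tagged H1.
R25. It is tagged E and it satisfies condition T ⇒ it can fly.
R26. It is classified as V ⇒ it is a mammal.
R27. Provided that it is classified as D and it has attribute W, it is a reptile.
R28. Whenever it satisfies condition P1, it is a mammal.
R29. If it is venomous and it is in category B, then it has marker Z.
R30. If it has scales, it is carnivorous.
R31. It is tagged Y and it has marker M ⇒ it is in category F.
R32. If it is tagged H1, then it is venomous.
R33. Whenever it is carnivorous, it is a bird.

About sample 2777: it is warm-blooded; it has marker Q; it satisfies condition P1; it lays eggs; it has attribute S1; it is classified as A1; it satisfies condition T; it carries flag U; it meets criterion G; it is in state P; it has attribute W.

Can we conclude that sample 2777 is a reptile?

Forward chaining from the given facts derives: has marker C, is aquatic, is a mammal, carries flag A, is tagged Y, satisfies condition J, can fly, has attribute K1, is carnivorous, is a bird, has marker K, has feathers.
The only rule concluding "it is a reptile" is R27, which needs "it is classified as D"; that is never established.

No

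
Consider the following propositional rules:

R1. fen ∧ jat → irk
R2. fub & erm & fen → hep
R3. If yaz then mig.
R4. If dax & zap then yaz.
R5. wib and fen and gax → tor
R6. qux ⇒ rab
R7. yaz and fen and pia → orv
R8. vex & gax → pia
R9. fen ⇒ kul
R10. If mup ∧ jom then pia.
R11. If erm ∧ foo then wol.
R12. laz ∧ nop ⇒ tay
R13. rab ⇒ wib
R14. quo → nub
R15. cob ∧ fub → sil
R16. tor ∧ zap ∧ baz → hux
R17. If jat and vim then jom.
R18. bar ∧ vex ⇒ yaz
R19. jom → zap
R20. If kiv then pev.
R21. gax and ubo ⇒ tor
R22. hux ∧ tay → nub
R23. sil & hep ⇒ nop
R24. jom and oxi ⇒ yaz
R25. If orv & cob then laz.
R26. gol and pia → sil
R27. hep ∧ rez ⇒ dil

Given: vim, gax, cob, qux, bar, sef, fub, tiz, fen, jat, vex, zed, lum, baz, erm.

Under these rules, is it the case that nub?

hep  (by R2: fub, erm, fen)
rab  (by R6: qux)
pia  (by R8: vex, gax)
wib  (by R13: rab)
sil  (by R15: cob, fub)
jom  (by R17: jat, vim)
yaz  (by R18: bar, vex)
zap  (by R19: jom)
nop  (by R23: sil, hep)
tor  (by R5: wib, fen, gax)
orv  (by R7: yaz, fen, pia)
hux  (by R16: tor, zap, baz)
laz  (by R25: orv, cob)
tay  (by R12: laz, nop)
nub  (by R22: hux, tay)

Yes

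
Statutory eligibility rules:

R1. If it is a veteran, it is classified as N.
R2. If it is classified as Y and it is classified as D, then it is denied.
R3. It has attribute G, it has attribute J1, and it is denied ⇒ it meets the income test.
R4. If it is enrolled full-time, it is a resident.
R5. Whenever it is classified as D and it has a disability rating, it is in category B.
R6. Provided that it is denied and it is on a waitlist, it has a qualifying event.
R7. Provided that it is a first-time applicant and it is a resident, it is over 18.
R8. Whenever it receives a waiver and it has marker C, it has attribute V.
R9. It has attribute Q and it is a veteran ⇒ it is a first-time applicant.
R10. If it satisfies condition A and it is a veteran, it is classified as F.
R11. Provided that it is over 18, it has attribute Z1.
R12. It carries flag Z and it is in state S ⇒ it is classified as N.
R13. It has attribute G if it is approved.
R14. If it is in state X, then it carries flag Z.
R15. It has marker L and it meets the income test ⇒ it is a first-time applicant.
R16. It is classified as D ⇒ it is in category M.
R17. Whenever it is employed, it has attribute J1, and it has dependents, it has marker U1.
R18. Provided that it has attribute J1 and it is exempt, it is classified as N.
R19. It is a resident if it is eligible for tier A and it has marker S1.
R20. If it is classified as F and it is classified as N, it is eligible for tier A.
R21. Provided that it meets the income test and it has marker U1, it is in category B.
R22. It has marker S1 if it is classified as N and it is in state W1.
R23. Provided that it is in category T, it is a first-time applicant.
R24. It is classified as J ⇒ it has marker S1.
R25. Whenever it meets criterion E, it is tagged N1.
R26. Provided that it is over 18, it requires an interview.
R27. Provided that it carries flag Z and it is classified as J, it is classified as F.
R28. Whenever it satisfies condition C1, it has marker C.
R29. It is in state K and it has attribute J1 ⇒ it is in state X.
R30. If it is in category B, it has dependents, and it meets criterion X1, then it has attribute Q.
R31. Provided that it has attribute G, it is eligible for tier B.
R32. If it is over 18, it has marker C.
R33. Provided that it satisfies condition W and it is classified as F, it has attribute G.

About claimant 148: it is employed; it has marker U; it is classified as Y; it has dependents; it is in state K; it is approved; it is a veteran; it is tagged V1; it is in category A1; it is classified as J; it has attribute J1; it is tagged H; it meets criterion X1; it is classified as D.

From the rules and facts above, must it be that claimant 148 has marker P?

Forward chaining from the given facts derives: is classified as N, is denied, has attribute G, is in category M, has marker U1, has marker S1, is in state X, is eligible for tier B, meets the income test, carries flag Z, is in category B, is classified as F, has attribute Q, is a first-time applicant, is eligible for tier A, is a resident, is over 18, has attribute Z1, requires an interview, has marker C.
No rule has "it has marker P" as its conclusion, and it is not among the given facts.

No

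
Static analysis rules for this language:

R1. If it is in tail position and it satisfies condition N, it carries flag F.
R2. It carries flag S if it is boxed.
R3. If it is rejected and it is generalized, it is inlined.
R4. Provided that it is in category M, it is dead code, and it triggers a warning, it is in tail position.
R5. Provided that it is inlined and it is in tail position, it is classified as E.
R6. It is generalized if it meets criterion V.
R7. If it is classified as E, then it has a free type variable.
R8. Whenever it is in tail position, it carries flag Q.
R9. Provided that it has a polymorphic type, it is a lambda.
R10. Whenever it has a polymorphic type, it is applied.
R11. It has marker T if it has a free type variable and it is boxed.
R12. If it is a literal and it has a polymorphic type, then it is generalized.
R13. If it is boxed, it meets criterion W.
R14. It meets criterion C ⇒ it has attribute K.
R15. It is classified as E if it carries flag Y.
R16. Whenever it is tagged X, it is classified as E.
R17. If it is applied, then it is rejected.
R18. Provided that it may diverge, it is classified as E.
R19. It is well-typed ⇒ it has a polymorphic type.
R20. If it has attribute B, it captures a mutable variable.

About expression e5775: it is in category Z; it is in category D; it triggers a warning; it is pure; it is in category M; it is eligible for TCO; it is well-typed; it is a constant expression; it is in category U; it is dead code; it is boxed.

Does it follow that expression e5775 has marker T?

No

Forward chaining from the given facts derives: carries flag S, is in tail position, carries flag Q, meets criterion W, has a polymorphic type, is a lambda, is applied, is rejected.
The only rule concluding "it has marker T" is R11, which needs "it has a free type variable"; that is never established.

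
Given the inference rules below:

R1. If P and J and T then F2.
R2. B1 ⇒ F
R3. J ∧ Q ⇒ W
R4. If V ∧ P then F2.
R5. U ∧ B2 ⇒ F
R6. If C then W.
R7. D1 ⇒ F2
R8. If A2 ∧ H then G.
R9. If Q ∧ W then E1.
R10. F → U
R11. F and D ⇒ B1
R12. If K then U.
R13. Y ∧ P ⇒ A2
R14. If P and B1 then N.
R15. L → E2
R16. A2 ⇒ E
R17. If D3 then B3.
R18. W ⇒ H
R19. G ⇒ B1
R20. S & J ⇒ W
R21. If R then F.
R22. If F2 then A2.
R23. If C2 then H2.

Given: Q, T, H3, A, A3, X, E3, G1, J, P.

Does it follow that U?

Yes

F2  (by R1: P, J, T)
W  (by R3: J, Q)
H  (by R18: W)
A2  (by R22: F2)
G  (by R8: A2, H)
B1  (by R19: G)
F  (by R2: B1)
U  (by R10: F)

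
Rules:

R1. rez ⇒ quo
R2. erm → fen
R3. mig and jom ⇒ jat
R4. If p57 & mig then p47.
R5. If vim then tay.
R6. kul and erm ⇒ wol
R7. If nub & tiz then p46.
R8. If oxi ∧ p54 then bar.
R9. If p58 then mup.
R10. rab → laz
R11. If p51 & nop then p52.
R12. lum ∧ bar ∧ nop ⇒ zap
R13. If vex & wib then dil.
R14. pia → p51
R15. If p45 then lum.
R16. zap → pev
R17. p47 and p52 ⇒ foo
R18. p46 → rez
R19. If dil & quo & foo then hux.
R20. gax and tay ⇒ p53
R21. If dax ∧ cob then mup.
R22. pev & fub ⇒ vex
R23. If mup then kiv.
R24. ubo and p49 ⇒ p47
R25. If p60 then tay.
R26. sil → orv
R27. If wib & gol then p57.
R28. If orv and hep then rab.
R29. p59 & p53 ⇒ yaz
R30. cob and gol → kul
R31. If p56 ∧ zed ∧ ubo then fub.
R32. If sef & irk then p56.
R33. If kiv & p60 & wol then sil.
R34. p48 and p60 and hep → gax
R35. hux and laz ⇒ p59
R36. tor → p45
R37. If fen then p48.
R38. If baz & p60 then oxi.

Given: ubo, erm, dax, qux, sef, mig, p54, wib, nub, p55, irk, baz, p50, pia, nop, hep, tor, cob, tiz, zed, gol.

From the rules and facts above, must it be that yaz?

No

Forward chaining from the given facts derives: fen, p46, p51, rez, mup, kiv, p57, kul, p56, p45, p48, quo, p47, wol, p52, lum, foo, fub.
The only rule concluding yaz is R29, which needs p59; that is never established.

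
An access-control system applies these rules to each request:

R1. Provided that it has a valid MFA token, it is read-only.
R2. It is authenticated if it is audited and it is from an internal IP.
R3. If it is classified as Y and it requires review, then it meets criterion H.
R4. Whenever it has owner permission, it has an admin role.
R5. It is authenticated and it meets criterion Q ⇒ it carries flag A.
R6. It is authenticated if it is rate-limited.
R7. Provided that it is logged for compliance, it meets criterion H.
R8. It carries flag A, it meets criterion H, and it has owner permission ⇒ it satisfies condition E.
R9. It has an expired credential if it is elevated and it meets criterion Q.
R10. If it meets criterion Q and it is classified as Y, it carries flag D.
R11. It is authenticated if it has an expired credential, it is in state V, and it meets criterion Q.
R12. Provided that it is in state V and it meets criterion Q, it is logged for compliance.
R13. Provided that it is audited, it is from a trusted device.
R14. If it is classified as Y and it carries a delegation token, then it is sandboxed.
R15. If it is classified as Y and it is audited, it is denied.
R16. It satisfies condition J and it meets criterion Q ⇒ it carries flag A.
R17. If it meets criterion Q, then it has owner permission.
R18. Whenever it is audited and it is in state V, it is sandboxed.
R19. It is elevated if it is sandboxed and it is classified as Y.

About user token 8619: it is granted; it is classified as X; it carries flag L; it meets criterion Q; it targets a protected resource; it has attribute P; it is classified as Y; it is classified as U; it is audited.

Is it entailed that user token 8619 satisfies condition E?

Forward chaining from the given facts derives: carries flag D, is from a trusted device, is denied, has owner permission, has an admin role.
The only rule concluding "it satisfies condition E" is R8, which needs "it carries flag A"; that is never established.

No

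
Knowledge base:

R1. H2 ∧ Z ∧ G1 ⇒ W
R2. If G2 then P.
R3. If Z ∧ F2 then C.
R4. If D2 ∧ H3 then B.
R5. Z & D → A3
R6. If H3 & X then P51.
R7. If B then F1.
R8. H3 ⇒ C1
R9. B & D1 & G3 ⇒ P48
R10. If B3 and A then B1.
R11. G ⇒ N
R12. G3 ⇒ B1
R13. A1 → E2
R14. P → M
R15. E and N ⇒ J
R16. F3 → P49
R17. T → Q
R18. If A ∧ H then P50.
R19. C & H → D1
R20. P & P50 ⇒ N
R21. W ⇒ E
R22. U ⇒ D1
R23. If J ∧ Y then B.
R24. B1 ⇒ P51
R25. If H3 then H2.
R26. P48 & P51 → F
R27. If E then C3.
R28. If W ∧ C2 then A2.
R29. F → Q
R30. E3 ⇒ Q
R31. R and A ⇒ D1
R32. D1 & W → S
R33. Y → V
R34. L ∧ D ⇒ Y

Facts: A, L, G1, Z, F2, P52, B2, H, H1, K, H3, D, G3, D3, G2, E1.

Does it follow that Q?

P  (by R2: G2)
C  (by R3: Z, F2)
B1  (by R12: G3)
P50  (by R18: A, H)
D1  (by R19: C, H)
N  (by R20: P, P50)
P51  (by R24: B1)
H2  (by R25: H3)
Y  (by R34: L, D)
W  (by R1: H2, Z, G1)
E  (by R21: W)
J  (by R15: E, N)
B  (by R23: J, Y)
P48  (by R9: B, D1, G3)
F  (by R26: P48, P51)
Q  (by R29: F)

Yes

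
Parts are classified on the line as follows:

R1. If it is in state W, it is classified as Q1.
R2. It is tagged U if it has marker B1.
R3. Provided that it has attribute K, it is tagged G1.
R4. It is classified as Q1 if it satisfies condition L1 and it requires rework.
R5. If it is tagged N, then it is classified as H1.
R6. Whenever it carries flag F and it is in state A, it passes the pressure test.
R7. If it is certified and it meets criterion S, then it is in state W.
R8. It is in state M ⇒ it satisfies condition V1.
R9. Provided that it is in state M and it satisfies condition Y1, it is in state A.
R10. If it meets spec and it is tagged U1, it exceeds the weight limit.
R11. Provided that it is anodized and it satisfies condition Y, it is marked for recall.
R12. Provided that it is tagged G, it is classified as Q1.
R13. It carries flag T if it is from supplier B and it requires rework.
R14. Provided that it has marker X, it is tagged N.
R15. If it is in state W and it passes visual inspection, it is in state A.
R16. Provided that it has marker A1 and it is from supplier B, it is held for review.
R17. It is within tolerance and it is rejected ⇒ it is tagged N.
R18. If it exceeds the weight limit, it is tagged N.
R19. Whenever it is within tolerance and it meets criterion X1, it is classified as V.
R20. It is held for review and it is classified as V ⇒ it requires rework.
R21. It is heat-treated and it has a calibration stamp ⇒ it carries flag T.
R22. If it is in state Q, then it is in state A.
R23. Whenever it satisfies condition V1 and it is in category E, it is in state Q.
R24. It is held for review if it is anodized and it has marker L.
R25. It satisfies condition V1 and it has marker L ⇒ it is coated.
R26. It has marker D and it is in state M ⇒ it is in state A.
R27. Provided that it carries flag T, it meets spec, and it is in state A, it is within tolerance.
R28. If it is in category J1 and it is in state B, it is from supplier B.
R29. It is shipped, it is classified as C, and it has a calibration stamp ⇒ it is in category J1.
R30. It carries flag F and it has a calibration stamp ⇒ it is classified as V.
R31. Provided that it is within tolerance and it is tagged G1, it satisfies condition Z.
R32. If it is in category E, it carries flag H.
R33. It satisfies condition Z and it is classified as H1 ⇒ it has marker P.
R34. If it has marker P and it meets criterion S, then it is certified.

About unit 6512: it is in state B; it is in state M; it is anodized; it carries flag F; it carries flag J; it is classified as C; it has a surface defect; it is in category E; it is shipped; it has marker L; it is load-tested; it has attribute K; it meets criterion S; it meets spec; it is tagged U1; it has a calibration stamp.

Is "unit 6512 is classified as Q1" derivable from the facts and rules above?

By R3 (it has attribute K): it is tagged G1.
By R8 (it is in state M): it satisfies condition V1.
By R10 (it meets spec, it is tagged U1): it exceeds the weight limit.
By R18 (it exceeds the weight limit): it is tagged N.
By R23 (it satisfies condition V1, it is in category E): it is in state Q.
By R24 (it is anodized, it has marker L): it is held for review.
By R29 (it is shipped, it is classified as C, it has a calibration stamp): it is in category J1.
By R30 (it carries flag F, it has a calibration stamp): it is classified as V.
By R5 (it is tagged N): it is classified as H1.
By R20 (it is held for review, it is classified as V): it requires rework.
By R22 (it is in state Q): it is in state A.
By R28 (it is in category J1, it is in state B): it is from supplier B.
By R13 (it is from supplier B, it requires rework): it carries flag T.
By R27 (it carries flag T, it meets spec, it is in state A): it is within tolerance.
By R31 (it is within tolerance, it is tagged G1): it satisfies condition Z.
By R33 (it satisfies condition Z, it is classified as H1): it has marker P.
By R34 (it has marker P, it meets criterion S): it is certified.
By R7 (it is certified, it meets criterion S): it is in state W.
By R1 (it is in state W): it is classified as Q1.

Yes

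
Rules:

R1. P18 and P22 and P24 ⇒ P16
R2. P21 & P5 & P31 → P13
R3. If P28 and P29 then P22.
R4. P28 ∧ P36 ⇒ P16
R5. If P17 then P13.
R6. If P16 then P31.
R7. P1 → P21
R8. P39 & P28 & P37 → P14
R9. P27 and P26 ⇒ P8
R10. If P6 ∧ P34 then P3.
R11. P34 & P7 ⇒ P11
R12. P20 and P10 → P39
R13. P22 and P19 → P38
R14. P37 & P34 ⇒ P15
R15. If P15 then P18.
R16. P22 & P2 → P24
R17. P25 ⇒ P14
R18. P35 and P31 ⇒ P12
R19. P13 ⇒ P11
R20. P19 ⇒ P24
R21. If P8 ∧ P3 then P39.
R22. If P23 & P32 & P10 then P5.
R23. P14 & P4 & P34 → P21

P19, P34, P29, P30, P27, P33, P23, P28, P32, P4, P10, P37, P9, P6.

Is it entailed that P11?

No

Forward chaining from the given facts derives: P22, P3, P38, P15, P18, P24, P5, P16, P31.
Rules concluding P11: R11 needs P7; R19 needs P13 — none of these are established.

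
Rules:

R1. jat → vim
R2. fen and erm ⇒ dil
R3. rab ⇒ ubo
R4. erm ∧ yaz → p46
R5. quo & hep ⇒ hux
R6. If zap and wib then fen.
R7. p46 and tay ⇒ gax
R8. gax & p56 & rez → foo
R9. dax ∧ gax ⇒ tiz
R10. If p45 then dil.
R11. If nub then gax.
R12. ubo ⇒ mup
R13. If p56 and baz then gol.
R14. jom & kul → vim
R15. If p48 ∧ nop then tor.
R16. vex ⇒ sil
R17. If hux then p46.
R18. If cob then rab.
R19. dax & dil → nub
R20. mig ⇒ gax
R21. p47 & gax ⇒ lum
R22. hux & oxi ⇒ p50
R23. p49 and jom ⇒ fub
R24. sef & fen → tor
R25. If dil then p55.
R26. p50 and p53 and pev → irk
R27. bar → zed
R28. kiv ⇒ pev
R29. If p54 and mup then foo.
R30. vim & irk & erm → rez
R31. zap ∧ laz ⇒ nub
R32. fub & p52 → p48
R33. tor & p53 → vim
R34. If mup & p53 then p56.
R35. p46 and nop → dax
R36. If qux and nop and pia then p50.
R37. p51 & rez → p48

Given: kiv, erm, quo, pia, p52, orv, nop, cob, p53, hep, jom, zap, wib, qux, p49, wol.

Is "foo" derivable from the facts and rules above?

hux  (by R5: quo, hep)
fen  (by R6: zap, wib)
p46  (by R17: hux)
rab  (by R18: cob)
fub  (by R23: p49, jom)
pev  (by R28: kiv)
p48  (by R32: fub, p52)
dax  (by R35: p46, nop)
p50  (by R36: qux, nop, pia)
dil  (by R2: fen, erm)
ubo  (by R3: rab)
mup  (by R12: ubo)
tor  (by R15: p48, nop)
nub  (by R19: dax, dil)
irk  (by R26: p50, p53, pev)
vim  (by R33: tor, p53)
p56  (by R34: mup, p53)
gax  (by R11: nub)
rez  (by R30: vim, irk, erm)
foo  (by R8: gax, p56, rez)

Yes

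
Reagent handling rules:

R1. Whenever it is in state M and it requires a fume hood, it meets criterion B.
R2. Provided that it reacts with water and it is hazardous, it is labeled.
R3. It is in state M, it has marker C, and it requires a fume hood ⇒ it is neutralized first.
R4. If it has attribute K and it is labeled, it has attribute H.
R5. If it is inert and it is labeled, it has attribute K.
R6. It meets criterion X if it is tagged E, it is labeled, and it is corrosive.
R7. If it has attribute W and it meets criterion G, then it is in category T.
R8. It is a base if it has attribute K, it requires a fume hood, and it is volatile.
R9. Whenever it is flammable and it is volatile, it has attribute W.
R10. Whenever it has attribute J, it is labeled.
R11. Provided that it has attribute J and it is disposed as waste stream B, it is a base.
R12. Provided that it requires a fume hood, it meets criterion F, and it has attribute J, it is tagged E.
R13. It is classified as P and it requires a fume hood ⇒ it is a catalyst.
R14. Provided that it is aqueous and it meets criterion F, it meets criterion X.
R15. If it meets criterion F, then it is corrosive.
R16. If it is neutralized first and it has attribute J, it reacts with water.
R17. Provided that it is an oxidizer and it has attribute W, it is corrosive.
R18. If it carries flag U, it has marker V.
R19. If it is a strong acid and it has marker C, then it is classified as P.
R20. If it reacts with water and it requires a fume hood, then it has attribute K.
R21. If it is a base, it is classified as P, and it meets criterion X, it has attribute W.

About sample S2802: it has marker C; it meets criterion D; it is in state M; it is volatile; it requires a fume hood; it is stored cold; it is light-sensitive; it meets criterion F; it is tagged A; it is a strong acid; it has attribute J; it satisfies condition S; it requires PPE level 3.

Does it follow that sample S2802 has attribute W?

By R3 (it is in state M, it has marker C, it requires a fume hood): it is neutralized first.
By R10 (it has attribute J): it is labeled.
By R12 (it requires a fume hood, it meets criterion F, it has attribute J): it is tagged E.
By R15 (it meets criterion F): it is corrosive.
By R16 (it is neutralized first, it has attribute J): it reacts with water.
By R19 (it is a strong acid, it has marker C): it is classified as P.
By R20 (it reacts with water, it requires a fume hood): it has attribute K.
By R6 (it is tagged E, it is labeled, it is corrosive): it meets criterion X.
By R8 (it has attribute K, it requires a fume hood, it is volatile): it is a base.
By R21 (it is a base, it is classified as P, it meets criterion X): it has attribute W.

Yes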